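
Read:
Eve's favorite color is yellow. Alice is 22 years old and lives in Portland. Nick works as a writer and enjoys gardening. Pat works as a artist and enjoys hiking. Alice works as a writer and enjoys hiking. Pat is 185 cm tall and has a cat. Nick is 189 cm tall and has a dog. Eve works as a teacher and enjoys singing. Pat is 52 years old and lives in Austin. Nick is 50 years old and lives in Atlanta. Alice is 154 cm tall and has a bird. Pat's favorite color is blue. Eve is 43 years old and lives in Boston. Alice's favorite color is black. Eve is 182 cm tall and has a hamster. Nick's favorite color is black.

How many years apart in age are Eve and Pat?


43 vs 52, diff = 9

9


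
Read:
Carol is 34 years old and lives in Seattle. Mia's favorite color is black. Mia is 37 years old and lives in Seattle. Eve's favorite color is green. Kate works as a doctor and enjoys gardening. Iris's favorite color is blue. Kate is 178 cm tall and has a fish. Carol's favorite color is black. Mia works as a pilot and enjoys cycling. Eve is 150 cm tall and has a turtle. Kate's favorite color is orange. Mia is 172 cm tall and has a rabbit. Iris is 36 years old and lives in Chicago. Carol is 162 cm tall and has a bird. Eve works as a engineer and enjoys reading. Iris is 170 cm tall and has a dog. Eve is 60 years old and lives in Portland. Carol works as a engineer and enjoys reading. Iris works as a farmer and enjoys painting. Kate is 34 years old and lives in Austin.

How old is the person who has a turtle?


Person with turtle is Eve, age 60

60


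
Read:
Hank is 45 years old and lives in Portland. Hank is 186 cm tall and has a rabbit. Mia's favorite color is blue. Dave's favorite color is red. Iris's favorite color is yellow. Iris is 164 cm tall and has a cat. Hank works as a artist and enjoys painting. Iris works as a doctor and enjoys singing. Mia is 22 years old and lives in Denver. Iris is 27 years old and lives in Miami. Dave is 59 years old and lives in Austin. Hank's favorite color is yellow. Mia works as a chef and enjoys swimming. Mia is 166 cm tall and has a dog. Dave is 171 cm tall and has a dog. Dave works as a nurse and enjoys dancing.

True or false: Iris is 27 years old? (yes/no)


Iris is actually 27. yes

yes


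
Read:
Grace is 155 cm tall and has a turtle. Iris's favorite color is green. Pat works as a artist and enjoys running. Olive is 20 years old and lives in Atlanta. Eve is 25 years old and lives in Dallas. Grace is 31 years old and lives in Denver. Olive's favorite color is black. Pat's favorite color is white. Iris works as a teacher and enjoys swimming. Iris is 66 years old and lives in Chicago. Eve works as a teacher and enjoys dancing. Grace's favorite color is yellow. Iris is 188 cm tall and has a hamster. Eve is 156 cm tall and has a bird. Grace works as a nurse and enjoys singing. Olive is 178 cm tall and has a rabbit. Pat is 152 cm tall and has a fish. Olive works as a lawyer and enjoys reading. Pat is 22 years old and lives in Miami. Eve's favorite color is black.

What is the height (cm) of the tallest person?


Tallest: Iris at 188 cm

188


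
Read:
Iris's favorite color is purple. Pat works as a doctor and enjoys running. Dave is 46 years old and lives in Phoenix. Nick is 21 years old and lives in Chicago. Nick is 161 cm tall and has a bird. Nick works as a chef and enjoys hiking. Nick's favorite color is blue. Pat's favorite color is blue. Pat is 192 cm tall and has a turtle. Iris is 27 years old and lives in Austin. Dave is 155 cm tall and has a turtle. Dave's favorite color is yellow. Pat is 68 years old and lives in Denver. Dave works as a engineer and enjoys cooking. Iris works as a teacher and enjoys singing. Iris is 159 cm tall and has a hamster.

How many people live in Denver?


Count in Denver: 1

1


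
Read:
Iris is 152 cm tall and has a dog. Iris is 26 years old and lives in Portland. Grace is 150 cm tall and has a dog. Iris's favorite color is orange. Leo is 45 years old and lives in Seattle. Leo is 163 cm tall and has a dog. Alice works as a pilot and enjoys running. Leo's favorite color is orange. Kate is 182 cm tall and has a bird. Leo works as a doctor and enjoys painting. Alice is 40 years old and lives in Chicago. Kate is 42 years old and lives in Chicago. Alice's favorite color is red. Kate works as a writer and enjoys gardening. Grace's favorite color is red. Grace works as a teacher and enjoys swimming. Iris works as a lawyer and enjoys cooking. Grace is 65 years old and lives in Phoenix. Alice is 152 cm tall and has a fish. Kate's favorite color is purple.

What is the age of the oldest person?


Oldest: Grace at 65

65


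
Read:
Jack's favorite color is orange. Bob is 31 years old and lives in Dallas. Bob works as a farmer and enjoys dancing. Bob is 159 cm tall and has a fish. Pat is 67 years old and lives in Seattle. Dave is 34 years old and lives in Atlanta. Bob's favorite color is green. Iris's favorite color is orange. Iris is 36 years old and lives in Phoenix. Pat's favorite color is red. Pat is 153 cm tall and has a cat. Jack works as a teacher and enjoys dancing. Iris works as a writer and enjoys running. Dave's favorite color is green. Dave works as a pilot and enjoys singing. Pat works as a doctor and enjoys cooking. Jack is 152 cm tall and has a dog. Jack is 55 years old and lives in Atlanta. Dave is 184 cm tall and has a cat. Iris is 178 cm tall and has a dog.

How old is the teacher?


The teacher is Jack, age 55

55


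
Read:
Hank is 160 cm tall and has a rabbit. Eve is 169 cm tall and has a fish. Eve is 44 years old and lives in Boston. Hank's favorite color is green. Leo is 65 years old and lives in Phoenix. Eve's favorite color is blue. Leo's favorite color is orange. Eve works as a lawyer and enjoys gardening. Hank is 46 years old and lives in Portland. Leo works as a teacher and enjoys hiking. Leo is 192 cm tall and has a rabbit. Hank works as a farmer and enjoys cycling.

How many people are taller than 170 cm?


Taller than 170: 1

1


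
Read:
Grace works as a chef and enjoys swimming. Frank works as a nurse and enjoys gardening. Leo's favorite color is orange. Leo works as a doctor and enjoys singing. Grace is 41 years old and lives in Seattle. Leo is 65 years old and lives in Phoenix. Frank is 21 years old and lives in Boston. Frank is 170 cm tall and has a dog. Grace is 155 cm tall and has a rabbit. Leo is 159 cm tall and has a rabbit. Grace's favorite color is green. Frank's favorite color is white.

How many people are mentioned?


People: Leo, Grace, Frank. Count = 3

3


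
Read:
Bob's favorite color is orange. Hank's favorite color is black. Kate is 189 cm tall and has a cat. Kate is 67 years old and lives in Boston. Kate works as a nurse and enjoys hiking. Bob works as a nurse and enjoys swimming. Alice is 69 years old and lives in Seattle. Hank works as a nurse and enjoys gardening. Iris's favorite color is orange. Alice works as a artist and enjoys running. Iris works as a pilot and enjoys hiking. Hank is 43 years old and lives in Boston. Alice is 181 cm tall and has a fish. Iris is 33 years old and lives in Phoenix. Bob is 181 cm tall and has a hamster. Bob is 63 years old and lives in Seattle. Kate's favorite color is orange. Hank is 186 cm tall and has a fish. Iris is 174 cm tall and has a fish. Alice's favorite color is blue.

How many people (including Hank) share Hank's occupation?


Hank is a nurse. Count = 3

3


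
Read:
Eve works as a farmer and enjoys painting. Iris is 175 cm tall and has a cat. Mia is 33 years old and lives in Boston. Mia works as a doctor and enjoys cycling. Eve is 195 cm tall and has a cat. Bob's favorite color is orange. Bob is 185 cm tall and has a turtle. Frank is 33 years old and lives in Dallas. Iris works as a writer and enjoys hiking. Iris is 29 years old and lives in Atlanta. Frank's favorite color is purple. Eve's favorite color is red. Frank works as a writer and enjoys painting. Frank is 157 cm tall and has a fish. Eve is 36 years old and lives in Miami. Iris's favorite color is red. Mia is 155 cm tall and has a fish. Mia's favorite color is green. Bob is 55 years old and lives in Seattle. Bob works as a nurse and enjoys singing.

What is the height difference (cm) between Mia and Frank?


|155 - 157| = 2

2


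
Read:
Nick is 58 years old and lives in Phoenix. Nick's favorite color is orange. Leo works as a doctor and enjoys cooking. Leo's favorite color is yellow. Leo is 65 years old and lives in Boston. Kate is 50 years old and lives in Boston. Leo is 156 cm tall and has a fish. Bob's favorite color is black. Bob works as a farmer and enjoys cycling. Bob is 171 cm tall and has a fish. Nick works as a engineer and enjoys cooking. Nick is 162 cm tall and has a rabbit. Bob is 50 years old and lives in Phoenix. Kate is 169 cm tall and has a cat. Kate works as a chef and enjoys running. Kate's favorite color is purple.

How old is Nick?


Nick is 58 years old

58


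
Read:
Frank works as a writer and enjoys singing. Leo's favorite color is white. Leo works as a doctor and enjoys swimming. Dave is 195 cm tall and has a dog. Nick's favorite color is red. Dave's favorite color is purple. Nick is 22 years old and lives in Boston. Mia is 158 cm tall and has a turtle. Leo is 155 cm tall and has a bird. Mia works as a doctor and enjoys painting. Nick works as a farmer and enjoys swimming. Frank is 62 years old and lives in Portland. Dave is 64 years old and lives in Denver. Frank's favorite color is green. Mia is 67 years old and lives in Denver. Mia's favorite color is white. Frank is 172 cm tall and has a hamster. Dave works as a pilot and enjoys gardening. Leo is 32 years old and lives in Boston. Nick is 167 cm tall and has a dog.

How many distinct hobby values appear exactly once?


Unique hobby values: 3

3


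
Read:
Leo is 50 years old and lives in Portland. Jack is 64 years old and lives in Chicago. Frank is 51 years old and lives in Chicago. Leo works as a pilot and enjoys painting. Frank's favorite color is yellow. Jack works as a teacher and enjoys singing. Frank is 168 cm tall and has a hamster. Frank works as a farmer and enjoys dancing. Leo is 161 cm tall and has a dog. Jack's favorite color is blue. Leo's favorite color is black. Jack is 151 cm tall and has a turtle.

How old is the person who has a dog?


Person with dog is Leo, age 50

50


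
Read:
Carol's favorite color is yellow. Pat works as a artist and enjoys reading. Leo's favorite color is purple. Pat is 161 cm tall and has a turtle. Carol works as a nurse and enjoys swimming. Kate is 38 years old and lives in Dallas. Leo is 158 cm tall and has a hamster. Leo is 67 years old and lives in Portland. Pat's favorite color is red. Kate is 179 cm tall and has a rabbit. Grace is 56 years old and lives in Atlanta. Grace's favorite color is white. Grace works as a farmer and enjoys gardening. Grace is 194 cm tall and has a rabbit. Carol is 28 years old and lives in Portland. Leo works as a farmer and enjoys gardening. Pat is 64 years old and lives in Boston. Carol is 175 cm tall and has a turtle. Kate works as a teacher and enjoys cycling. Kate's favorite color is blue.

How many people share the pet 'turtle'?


Count: 2

2


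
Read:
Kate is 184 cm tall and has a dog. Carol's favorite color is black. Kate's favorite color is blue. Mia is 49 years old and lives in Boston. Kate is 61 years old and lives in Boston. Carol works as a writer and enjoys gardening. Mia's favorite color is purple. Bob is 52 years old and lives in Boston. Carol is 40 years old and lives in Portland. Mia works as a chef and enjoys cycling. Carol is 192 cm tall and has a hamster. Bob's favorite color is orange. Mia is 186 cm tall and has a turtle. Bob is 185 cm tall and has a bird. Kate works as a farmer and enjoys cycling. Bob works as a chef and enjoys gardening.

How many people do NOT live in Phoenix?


Not in Phoenix: 4

4


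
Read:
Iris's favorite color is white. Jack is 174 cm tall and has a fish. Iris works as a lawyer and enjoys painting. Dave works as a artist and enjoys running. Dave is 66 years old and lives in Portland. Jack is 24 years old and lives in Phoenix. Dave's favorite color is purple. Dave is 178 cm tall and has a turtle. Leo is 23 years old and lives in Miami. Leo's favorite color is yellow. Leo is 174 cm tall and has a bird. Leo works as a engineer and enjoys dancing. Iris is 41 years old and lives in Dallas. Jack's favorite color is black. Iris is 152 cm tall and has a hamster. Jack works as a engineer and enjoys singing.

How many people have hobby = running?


Count: 1

1


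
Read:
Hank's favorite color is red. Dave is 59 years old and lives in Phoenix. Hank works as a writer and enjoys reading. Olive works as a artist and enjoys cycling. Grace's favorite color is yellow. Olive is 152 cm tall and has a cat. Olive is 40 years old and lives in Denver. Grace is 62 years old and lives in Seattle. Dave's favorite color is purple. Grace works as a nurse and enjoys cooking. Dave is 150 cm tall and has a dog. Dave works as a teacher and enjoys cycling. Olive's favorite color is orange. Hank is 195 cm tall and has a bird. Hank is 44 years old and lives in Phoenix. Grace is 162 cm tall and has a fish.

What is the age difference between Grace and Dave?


|62 - 59| = 3

3


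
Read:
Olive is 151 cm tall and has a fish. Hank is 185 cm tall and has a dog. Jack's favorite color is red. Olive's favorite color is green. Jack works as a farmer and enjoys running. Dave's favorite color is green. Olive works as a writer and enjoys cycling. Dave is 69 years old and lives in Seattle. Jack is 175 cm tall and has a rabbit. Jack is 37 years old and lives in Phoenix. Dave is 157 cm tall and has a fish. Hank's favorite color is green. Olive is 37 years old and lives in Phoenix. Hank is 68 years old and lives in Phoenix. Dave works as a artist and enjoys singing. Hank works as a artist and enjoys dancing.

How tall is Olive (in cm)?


Olive is 151 cm tall

151


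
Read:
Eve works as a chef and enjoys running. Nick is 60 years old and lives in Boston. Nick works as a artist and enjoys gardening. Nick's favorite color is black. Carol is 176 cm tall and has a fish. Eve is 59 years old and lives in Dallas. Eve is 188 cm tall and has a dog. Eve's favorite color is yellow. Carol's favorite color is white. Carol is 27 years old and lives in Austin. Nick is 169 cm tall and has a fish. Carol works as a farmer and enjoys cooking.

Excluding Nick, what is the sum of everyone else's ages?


Sum (excluding Nick): 86

86


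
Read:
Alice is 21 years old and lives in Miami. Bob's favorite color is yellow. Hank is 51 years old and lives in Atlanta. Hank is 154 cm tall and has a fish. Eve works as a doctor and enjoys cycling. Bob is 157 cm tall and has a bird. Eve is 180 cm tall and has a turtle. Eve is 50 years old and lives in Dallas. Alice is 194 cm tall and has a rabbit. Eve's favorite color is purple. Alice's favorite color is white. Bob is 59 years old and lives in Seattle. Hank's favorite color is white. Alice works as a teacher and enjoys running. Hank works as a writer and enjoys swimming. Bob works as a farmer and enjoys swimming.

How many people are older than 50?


Filter: 2

2


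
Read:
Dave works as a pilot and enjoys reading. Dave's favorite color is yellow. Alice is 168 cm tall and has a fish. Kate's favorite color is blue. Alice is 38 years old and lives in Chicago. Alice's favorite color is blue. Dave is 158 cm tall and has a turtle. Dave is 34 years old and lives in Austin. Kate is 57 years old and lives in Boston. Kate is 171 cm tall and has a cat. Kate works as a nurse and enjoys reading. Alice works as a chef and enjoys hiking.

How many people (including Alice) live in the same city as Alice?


Alice lives in Chicago. Count = 1

1


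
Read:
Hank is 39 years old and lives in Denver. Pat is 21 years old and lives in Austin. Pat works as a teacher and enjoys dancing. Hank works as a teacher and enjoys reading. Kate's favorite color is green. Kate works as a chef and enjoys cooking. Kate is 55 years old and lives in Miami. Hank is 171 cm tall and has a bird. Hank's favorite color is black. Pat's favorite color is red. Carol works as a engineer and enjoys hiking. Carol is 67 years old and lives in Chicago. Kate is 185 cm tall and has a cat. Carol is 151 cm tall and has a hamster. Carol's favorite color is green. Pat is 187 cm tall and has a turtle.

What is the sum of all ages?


39+67+55+21 = 182

182


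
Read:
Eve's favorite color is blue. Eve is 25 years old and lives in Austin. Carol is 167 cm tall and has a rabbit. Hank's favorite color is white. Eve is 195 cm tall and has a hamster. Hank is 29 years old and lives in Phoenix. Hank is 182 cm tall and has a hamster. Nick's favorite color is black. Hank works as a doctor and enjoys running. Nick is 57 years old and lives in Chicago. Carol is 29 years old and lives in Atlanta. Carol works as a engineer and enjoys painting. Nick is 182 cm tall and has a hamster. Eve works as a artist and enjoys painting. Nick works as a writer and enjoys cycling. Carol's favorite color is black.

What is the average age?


Sum=140, n=4, avg=35

35


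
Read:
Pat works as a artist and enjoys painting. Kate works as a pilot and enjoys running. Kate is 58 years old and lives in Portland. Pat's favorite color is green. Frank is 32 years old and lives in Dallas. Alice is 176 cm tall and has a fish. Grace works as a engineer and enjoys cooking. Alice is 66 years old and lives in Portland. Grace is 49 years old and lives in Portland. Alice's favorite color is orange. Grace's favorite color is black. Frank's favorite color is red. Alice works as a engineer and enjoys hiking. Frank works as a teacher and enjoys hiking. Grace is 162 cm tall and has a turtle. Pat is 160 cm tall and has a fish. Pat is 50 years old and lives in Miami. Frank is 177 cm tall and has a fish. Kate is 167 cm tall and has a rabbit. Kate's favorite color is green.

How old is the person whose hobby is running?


Person with hobby=running is Kate, age 58

58


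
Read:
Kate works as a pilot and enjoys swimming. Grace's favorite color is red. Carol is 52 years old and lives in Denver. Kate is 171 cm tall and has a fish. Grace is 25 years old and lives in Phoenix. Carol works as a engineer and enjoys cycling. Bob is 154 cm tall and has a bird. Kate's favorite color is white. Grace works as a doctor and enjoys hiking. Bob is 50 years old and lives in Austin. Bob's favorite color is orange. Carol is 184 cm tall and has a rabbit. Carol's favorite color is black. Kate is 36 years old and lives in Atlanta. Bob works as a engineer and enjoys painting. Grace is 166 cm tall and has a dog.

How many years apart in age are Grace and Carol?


25 vs 52, diff = 27

27


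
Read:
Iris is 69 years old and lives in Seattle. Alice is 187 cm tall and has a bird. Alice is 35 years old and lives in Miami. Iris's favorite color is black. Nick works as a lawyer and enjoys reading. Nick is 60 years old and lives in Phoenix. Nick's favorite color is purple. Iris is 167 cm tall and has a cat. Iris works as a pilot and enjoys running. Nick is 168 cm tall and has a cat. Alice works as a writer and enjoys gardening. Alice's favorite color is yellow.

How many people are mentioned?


People: Alice, Nick, Iris. Count = 3

3


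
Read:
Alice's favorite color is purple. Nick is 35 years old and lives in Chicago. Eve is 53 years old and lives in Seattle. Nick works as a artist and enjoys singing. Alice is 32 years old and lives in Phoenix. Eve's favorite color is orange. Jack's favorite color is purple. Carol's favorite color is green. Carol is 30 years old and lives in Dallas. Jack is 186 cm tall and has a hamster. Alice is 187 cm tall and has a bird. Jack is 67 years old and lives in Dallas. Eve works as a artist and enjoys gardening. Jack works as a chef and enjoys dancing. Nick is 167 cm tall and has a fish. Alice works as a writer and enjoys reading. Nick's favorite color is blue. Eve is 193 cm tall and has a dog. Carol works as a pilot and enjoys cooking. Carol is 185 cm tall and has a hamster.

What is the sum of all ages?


30+32+53+35+67 = 217

217


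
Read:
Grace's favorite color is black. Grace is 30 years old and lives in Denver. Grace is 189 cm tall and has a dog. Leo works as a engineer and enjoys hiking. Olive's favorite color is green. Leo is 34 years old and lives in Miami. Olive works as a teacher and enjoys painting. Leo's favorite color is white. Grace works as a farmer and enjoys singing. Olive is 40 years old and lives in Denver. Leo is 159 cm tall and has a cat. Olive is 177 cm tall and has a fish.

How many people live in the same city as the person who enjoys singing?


Person with hobby singing is Grace, city Denver. Count = 2

2


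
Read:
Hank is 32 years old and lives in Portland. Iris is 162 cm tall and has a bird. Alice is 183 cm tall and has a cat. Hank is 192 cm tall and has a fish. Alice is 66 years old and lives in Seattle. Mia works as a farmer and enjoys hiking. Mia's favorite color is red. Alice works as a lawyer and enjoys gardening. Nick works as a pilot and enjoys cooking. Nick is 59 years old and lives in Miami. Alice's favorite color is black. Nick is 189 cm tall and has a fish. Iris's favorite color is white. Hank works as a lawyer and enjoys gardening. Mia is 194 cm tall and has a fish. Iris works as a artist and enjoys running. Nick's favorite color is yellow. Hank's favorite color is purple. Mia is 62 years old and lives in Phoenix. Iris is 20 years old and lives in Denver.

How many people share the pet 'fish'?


Count: 3

3


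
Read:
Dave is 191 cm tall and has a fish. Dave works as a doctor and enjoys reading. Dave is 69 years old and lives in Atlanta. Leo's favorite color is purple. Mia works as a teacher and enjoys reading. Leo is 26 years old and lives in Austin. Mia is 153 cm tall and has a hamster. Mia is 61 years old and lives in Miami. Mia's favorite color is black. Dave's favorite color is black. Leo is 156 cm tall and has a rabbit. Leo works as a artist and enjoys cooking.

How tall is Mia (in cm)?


Mia is 153 cm tall

153


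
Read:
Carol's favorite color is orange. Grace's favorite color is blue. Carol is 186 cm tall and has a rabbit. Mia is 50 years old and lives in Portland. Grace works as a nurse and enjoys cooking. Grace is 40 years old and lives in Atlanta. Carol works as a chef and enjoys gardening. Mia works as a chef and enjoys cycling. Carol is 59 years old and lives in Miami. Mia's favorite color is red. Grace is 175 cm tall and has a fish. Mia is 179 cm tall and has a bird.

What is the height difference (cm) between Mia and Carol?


|179 - 186| = 7

7


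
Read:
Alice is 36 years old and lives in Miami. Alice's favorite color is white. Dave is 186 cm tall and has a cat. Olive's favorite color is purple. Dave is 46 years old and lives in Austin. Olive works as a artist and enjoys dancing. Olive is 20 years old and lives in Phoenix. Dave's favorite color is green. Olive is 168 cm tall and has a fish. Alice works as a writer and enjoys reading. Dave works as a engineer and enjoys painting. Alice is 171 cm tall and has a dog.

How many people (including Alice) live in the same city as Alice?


Alice lives in Miami. Count = 1

1


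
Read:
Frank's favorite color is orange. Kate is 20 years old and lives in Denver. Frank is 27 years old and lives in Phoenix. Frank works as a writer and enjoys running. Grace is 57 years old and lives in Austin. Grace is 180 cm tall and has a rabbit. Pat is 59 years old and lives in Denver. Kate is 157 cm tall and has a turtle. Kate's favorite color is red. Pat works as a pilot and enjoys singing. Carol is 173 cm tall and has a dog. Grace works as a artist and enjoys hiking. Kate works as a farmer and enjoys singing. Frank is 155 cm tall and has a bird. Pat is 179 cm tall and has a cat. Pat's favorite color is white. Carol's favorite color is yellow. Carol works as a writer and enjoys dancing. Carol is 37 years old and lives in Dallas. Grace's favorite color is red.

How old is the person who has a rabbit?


Person with rabbit is Grace, age 57

57


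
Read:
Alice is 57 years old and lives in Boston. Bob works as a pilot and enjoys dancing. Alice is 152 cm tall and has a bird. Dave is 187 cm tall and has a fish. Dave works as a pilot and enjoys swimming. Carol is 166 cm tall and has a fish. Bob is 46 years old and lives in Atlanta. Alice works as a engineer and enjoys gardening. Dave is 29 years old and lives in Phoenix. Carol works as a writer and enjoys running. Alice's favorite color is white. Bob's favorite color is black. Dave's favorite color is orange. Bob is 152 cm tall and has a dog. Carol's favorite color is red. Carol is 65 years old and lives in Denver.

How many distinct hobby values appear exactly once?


Unique hobby values: 4

4


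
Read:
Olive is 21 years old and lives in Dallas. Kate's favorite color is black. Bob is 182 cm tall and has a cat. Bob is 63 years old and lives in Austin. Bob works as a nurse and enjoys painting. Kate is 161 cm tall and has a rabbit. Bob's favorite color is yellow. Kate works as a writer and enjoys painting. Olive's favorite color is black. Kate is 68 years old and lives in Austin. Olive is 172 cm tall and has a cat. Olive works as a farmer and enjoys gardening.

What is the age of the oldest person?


Oldest: Kate at 68

68


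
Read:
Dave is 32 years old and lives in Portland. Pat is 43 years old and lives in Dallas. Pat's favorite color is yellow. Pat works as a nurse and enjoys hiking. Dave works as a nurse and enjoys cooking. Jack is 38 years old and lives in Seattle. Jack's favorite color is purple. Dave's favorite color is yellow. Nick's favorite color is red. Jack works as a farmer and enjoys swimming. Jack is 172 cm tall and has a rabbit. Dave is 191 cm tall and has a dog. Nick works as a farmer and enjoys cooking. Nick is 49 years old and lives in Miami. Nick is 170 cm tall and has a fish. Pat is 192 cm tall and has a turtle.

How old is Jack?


Jack is 38 years old

38


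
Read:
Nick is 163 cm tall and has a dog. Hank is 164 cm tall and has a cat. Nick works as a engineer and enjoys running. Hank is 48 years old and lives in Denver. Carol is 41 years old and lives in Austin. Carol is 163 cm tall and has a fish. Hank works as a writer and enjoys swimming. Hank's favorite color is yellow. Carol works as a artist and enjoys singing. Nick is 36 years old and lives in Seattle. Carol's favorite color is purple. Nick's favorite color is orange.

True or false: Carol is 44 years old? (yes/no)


Carol is actually 41. no

no


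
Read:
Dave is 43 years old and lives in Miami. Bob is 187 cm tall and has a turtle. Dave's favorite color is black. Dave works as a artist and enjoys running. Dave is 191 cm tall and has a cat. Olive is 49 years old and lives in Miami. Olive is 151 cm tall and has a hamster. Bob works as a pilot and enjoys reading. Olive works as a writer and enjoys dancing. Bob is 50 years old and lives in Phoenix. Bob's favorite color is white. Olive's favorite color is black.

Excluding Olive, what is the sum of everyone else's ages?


Sum (excluding Olive): 93

93


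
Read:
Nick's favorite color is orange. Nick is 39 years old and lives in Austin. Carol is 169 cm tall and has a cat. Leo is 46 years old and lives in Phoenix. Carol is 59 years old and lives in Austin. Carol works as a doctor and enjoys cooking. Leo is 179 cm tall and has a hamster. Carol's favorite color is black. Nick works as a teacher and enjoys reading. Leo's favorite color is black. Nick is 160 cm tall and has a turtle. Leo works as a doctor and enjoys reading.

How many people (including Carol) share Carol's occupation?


Carol is a doctor. Count = 2

2


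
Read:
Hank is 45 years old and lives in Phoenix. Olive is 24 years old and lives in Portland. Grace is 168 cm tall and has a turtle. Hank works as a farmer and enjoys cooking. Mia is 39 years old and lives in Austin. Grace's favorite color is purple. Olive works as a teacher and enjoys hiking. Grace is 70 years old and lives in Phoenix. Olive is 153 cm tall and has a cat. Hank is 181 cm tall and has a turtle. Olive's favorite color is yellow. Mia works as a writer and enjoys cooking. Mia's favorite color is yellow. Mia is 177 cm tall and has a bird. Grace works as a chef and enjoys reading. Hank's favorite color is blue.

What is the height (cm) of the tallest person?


Tallest: Hank at 181 cm

181


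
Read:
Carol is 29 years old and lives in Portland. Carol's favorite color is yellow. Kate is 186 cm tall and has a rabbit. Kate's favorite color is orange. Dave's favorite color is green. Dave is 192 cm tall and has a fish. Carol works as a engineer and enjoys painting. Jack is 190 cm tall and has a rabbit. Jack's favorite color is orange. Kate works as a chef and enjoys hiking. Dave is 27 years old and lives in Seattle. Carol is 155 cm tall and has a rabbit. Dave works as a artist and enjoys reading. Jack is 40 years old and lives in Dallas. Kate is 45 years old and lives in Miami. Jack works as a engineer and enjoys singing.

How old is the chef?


The chef is Kate, age 45

45


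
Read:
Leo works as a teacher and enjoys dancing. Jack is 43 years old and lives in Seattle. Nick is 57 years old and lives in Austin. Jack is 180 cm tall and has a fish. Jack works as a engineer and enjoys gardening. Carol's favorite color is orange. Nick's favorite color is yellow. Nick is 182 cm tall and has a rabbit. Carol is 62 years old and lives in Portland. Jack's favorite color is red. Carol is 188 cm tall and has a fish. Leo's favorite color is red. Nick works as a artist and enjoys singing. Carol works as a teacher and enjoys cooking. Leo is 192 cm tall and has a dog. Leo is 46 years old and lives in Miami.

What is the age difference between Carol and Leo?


|62 - 46| = 16

16


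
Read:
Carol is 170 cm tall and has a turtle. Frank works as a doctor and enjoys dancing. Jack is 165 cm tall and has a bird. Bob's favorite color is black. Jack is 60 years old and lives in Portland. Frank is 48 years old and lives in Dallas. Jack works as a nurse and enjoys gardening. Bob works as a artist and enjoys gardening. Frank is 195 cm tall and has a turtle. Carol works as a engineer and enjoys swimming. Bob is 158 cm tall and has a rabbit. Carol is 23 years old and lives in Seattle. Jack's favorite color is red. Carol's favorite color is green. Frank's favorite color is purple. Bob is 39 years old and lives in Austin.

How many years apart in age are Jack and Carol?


60 vs 23, diff = 37

37


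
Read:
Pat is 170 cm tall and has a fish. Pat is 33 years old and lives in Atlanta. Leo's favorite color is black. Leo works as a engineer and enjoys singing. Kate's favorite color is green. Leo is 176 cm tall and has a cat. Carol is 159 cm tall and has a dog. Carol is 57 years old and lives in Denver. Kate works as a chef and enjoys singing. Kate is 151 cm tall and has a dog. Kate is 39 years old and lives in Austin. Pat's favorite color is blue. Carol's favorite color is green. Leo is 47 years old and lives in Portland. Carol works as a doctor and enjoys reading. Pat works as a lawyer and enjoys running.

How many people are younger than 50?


Filter: 3

3


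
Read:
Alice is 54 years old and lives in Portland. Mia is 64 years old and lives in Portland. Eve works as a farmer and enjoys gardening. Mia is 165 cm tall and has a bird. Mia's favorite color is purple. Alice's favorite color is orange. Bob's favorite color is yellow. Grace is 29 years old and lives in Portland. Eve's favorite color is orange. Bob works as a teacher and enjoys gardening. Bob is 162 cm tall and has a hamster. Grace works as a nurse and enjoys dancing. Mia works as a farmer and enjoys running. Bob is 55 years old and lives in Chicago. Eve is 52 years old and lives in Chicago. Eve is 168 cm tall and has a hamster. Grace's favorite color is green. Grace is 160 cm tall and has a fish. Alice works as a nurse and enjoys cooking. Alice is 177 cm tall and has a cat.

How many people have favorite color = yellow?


Count: 1

1


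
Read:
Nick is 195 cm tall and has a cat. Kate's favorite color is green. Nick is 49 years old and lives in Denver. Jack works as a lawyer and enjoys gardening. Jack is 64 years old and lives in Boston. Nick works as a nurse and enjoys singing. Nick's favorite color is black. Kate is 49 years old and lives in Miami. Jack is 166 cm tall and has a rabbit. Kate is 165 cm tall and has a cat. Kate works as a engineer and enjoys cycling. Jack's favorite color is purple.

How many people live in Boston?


Count in Boston: 1

1


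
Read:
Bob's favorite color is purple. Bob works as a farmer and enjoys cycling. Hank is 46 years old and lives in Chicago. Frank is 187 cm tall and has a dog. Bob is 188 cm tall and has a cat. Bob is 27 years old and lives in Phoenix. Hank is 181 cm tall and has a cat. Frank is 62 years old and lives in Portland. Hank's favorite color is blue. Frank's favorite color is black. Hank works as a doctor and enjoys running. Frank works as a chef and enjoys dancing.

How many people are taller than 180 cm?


Taller than 180: 3

3


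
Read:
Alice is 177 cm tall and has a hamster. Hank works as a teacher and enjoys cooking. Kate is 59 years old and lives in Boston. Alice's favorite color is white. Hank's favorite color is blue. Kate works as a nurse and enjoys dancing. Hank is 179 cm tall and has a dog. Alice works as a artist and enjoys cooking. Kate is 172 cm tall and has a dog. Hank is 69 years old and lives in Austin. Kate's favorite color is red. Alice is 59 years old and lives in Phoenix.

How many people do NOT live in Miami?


Not in Miami: 3

3


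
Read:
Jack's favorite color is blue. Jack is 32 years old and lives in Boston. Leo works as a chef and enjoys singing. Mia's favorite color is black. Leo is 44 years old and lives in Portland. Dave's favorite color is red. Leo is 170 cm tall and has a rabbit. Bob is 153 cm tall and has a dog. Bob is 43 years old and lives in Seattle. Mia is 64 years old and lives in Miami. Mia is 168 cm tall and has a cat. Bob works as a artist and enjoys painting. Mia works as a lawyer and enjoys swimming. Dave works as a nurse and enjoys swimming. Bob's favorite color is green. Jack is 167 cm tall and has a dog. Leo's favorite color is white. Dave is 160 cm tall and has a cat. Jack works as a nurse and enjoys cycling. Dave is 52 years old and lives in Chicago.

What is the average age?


Sum=235, n=5, avg=47

47


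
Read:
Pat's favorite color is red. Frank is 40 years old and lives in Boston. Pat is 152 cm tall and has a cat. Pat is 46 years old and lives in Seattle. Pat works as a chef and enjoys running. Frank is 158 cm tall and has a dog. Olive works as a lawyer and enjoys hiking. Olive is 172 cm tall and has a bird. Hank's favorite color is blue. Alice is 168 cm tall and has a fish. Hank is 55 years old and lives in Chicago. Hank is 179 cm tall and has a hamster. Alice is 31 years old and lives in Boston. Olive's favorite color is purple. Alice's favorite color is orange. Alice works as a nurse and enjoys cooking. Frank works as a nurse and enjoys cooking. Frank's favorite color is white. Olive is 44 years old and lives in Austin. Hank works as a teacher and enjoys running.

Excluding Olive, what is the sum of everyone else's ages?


Sum (excluding Olive): 172

172


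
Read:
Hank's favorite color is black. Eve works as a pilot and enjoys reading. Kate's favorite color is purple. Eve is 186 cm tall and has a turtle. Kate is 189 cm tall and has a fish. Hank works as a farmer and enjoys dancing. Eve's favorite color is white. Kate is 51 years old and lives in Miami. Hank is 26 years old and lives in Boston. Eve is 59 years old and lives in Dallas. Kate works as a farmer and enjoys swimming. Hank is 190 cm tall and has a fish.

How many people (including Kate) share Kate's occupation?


Kate is a farmer. Count = 2

2


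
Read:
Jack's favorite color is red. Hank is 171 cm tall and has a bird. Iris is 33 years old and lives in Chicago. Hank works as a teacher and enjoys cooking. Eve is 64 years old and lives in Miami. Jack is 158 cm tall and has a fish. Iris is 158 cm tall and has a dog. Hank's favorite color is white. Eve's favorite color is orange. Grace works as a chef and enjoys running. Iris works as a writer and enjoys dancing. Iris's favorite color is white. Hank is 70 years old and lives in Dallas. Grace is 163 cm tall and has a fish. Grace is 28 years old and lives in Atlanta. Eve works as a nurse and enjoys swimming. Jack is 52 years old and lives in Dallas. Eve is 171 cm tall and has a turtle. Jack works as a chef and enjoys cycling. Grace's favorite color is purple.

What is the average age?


Sum=247, n=5, avg=49.4

49.4


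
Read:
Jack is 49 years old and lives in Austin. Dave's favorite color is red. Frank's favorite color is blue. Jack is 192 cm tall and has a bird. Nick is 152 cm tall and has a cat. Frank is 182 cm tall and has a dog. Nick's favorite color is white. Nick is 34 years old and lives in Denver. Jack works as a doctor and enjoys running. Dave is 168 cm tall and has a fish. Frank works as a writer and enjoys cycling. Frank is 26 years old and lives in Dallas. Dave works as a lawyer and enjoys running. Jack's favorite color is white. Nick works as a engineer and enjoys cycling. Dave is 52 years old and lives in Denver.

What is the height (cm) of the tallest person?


Tallest: Jack at 192 cm

192


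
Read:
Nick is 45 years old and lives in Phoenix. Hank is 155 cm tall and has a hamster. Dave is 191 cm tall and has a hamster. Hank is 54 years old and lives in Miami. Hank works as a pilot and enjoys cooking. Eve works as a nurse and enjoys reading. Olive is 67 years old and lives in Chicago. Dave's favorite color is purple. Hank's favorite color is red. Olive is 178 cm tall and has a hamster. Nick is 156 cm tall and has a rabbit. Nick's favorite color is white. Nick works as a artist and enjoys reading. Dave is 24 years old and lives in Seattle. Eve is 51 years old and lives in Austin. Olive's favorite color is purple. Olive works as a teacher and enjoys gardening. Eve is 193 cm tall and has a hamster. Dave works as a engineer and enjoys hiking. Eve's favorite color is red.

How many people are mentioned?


People: Nick, Eve, Hank, Dave, Olive. Count = 5

5


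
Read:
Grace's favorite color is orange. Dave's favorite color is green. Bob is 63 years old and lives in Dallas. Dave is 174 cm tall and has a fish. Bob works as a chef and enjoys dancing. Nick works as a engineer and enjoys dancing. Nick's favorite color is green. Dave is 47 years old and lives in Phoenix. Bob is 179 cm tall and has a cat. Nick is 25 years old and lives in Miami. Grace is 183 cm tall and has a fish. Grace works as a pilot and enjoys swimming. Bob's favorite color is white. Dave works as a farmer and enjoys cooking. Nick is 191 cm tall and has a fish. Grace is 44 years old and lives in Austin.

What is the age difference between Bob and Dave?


|63 - 47| = 16

16


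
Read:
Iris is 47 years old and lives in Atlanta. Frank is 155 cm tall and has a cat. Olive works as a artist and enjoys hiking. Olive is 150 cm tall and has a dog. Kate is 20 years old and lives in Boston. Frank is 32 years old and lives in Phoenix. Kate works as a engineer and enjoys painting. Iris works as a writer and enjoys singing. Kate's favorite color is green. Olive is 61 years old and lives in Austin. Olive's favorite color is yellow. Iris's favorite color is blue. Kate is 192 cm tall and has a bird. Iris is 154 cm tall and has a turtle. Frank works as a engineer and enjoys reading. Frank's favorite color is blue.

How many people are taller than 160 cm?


Taller than 160: 1

1


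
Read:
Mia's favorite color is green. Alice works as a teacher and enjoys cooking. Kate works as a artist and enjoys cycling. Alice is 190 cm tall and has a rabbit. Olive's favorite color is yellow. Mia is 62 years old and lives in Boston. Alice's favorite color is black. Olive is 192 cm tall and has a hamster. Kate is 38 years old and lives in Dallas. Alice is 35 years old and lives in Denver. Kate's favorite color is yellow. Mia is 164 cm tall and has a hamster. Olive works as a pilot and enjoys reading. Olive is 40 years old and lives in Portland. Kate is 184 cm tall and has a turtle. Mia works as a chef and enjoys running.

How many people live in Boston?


Count in Boston: 1

1
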